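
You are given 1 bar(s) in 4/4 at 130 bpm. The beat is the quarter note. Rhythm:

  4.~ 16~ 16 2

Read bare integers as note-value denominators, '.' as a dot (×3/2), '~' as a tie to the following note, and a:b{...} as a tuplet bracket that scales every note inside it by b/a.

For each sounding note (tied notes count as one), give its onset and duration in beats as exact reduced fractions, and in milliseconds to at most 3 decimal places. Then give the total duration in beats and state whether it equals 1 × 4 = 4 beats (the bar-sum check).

1) 0.0ms=0b +923.077ms=2b
2) 923.077ms=2b +923.077ms=2b
Σ=4b of 4 (130bpm 4/4) — PASS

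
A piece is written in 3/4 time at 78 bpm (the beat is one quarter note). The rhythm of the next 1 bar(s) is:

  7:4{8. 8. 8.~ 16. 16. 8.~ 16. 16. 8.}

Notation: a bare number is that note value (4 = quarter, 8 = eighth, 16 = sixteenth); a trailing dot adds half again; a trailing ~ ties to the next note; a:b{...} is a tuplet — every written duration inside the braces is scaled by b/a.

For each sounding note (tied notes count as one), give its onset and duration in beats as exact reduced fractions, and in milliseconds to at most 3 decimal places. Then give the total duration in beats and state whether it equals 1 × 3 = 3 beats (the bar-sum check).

1) 0.0ms=0b +329.67ms=3/7b
2) 329.67ms=3/7b +329.67ms=3/7b
3) 659.341ms=6/7b +494.505ms=9/14b
4) 1153.846ms=3/2b +164.835ms=3/14b
5) 1318.681ms=12/7b +494.505ms=9/14b
6) 1813.187ms=33/14b +164.835ms=3/14b
7) 1978.022ms=18/7b +329.67ms=3/7b
Σ=3b of 3 (78bpm 3/4) — PASS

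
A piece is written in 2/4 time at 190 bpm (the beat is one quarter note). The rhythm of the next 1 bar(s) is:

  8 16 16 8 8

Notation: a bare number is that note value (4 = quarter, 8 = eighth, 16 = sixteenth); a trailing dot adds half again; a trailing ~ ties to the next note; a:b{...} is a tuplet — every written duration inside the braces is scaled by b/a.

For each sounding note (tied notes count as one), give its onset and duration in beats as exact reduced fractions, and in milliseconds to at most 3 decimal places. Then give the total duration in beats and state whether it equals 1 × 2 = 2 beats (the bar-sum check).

1) 0.0ms=0b +157.895ms=1/2b
2) 157.895ms=1/2b +78.947ms=1/4b
3) 236.842ms=3/4b +78.947ms=1/4b
4) 315.789ms=1b +157.895ms=1/2b
5) 473.684ms=3/2b +157.895ms=1/2b
Σ=2b of 2 (190bpm 2/4) — PASS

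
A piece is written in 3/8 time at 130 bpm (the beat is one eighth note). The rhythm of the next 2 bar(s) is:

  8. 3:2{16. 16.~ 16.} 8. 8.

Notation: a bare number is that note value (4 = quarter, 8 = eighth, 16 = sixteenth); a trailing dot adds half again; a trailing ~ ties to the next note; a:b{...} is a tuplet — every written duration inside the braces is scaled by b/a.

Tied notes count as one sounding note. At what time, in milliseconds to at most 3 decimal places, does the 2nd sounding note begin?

1. 0.0ms @ 0 + 692.308ms (3/2)
2. 692.308ms @ 3/2 + 230.769ms (1/2)
3. 923.077ms @ 2 + 461.538ms (1)
4. 1384.615ms @ 3 + 692.308ms (3/2)
5. 2076.923ms @ 9/2 + 692.308ms (3/2)

note 2 onset = 3/2b = 692.308ms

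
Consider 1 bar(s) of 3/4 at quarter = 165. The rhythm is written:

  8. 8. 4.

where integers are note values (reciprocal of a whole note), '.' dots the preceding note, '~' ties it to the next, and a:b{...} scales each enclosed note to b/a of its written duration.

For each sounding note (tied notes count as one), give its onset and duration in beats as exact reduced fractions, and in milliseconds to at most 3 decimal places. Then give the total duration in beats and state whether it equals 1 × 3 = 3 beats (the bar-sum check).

1) 0.0ms=0b +272.727ms=3/4b
2) 272.727ms=3/4b +272.727ms=3/4b
3) 545.455ms=3/2b +545.455ms=3/2b
Σ=3b of 3 (165bpm 3/4) — PASS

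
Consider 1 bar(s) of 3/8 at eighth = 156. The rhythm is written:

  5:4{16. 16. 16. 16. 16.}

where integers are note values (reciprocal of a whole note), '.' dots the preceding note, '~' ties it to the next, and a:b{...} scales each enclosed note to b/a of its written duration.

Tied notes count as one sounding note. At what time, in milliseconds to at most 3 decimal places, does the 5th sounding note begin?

1. 0.0ms @ 0 + 230.769ms (3/5)
2. 230.769ms @ 3/5 + 230.769ms (3/5)
3. 461.538ms @ 6/5 + 230.769ms (3/5)
4. 692.308ms @ 9/5 + 230.769ms (3/5)
5. 923.077ms @ 12/5 + 230.769ms (3/5)

note 5 onset = 12/5b = 923.077ms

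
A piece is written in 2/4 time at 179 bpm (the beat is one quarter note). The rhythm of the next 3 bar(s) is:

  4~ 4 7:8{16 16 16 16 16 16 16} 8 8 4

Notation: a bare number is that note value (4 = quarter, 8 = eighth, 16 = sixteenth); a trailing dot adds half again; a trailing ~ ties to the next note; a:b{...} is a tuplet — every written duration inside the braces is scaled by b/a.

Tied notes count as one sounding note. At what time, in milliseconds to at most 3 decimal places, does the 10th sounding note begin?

1. 0.0ms @ 0 + 670.391ms (2)
2. 670.391ms @ 2 + 95.77ms (2/7)
3. 766.161ms @ 16/7 + 95.77ms (2/7)
4. 861.931ms @ 18/7 + 95.77ms (2/7)
5. 957.702ms @ 20/7 + 95.77ms (2/7)
6. 1053.472ms @ 22/7 + 95.77ms (2/7)
7. 1149.242ms @ 24/7 + 95.77ms (2/7)
8. 1245.012ms @ 26/7 + 95.77ms (2/7)
9. 1340.782ms @ 4 + 167.598ms (1/2)
10. 1508.38ms @ 9/2 + 167.598ms (1/2)
11. 1675.978ms @ 5 + 335.196ms (1)

note 10 onset = 9/2b = 1508.38ms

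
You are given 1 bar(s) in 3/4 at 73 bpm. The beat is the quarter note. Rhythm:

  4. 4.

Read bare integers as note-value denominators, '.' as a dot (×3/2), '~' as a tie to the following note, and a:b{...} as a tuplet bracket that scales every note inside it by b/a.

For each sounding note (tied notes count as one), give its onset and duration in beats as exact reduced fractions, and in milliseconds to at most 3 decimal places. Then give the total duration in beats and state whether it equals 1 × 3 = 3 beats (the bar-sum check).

1) 0.0ms=0b +1232.877ms=3/2b
2) 1232.877ms=3/2b +1232.877ms=3/2b
Σ=3b of 3 (73bpm 3/4) — PASS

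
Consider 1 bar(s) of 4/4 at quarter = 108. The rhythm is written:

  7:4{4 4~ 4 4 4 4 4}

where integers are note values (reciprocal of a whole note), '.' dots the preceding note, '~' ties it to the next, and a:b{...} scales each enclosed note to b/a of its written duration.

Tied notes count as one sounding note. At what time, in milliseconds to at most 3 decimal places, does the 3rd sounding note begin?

note 3 onset = 12/7b = 952.381ms

1. 0.0ms @ 0 + 317.46ms (4/7)
2. 317.46ms @ 4/7 + 634.921ms (8/7)
3. 952.381ms @ 12/7 + 317.46ms (4/7)
4. 1269.841ms @ 16/7 + 317.46ms (4/7)
5. 1587.302ms @ 20/7 + 317.46ms (4/7)
6. 1904.762ms @ 24/7 + 317.46ms (4/7)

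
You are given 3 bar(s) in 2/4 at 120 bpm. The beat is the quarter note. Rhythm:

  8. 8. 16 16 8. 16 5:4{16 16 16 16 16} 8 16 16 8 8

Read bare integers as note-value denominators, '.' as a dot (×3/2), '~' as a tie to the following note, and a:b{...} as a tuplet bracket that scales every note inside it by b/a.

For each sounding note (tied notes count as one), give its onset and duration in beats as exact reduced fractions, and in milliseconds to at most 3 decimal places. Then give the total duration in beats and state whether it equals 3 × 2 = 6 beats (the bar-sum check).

1) 0.0ms=0b +375.0ms=3/4b
2) 375.0ms=3/4b +375.0ms=3/4b
3) 750.0ms=3/2b +125.0ms=1/4b
4) 875.0ms=7/4b +125.0ms=1/4b
5) 1000.0ms=2b +375.0ms=3/4b
6) 1375.0ms=11/4b +125.0ms=1/4b
7) 1500.0ms=3b +100.0ms=1/5b
8) 1600.0ms=16/5b +100.0ms=1/5b
9) 1700.0ms=17/5b +100.0ms=1/5b
10) 1800.0ms=18/5b +100.0ms=1/5b
11) 1900.0ms=19/5b +100.0ms=1/5b
12) 2000.0ms=4b +250.0ms=1/2b
13) 2250.0ms=9/2b +125.0ms=1/4b
14) 2375.0ms=19/4b +125.0ms=1/4b
15) 2500.0ms=5b +250.0ms=1/2b
16) 2750.0ms=11/2b +250.0ms=1/2b
Σ=6b of 6 (120bpm 2/4) — PASS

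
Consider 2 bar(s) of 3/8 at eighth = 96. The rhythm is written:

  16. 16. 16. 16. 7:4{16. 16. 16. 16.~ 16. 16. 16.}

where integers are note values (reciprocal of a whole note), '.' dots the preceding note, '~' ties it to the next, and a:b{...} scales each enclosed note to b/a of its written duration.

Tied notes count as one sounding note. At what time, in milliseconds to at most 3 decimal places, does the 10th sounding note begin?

note 10 onset = 39/7b = 3482.143ms

1. 0.0ms @ 0 + 468.75ms (3/4)
2. 468.75ms @ 3/4 + 468.75ms (3/4)
3. 937.5ms @ 3/2 + 468.75ms (3/4)
4. 1406.25ms @ 9/4 + 468.75ms (3/4)
5. 1875.0ms @ 3 + 267.857ms (3/7)
6. 2142.857ms @ 24/7 + 267.857ms (3/7)
7. 2410.714ms @ 27/7 + 267.857ms (3/7)
8. 2678.571ms @ 30/7 + 535.714ms (6/7)
9. 3214.286ms @ 36/7 + 267.857ms (3/7)
10. 3482.143ms @ 39/7 + 267.857ms (3/7)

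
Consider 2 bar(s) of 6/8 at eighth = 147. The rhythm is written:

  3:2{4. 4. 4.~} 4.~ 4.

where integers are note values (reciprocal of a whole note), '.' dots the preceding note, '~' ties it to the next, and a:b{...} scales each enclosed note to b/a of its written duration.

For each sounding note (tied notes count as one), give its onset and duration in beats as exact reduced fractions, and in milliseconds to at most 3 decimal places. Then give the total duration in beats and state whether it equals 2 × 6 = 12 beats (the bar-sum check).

1) 0.0ms=0b +816.327ms=2b
2) 816.327ms=2b +816.327ms=2b
3) 1632.653ms=4b +3265.306ms=8b
Σ=12b of 12 (147bpm 6/8) — PASS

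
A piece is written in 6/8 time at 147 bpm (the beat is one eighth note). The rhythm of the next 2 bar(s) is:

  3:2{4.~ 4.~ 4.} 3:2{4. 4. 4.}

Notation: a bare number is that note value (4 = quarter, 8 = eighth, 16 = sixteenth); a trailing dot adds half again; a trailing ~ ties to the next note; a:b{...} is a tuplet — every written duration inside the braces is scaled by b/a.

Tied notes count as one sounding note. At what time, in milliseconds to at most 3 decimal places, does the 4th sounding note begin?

1. 0.0ms @ 0 + 2448.98ms (6)
2. 2448.98ms @ 6 + 816.327ms (2)
3. 3265.306ms @ 8 + 816.327ms (2)
4. 4081.633ms @ 10 + 816.327ms (2)

note 4 onset = 10b = 4081.633ms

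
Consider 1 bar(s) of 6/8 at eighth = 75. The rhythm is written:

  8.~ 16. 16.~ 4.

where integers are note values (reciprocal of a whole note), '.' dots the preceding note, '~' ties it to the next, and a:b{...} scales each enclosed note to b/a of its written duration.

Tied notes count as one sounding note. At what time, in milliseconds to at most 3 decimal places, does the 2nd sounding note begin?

1. 0.0ms @ 0 + 1800.0ms (9/4)
2. 1800.0ms @ 9/4 + 3000.0ms (15/4)

note 2 onset = 9/4b = 1800.0ms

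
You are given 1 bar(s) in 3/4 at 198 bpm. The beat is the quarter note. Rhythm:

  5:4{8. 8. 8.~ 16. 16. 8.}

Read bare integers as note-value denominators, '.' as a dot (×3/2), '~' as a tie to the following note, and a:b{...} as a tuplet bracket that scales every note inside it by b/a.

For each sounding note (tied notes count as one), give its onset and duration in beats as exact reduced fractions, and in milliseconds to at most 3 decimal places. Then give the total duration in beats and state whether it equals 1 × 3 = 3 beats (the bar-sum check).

1) 0.0ms=0b +181.818ms=3/5b
2) 181.818ms=3/5b +181.818ms=3/5b
3) 363.636ms=6/5b +272.727ms=9/10b
4) 636.364ms=21/10b +90.909ms=3/10b
5) 727.273ms=12/5b +181.818ms=3/5b
Σ=3b of 3 (198bpm 3/4) — PASS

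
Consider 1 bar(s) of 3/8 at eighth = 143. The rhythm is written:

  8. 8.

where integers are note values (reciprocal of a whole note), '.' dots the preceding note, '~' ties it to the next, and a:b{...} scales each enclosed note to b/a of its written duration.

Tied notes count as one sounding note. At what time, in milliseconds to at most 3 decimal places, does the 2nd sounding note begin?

note 2 onset = 3/2b = 629.371ms

1. 0.0ms @ 0 + 629.371ms (3/2)
2. 629.371ms @ 3/2 + 629.371ms (3/2)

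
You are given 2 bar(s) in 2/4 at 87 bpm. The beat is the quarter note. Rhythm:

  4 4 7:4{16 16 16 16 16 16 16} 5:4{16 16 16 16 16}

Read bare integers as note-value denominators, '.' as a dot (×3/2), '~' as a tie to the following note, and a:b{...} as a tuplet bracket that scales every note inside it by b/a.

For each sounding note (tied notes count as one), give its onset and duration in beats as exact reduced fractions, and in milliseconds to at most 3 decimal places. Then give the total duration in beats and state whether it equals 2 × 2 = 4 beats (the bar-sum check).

1) 0.0ms=0b +689.655ms=1b
2) 689.655ms=1b +689.655ms=1b
3) 1379.31ms=2b +98.522ms=1/7b
4) 1477.833ms=15/7b +98.522ms=1/7b
5) 1576.355ms=16/7b +98.522ms=1/7b
6) 1674.877ms=17/7b +98.522ms=1/7b
7) 1773.399ms=18/7b +98.522ms=1/7b
8) 1871.921ms=19/7b +98.522ms=1/7b
9) 1970.443ms=20/7b +98.522ms=1/7b
10) 2068.966ms=3b +137.931ms=1/5b
11) 2206.897ms=16/5b +137.931ms=1/5b
12) 2344.828ms=17/5b +137.931ms=1/5b
13) 2482.759ms=18/5b +137.931ms=1/5b
14) 2620.69ms=19/5b +137.931ms=1/5b
Σ=4b of 4 (87bpm 2/4) — PASS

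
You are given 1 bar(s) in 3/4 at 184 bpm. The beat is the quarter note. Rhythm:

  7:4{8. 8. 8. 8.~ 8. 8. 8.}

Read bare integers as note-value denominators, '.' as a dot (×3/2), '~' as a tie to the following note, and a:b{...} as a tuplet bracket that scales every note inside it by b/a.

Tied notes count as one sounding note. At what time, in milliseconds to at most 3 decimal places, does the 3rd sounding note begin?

note 3 onset = 6/7b = 279.503ms

1. 0.0ms @ 0 + 139.752ms (3/7)
2. 139.752ms @ 3/7 + 139.752ms (3/7)
3. 279.503ms @ 6/7 + 139.752ms (3/7)
4. 419.255ms @ 9/7 + 279.503ms (6/7)
5. 698.758ms @ 15/7 + 139.752ms (3/7)
6. 838.509ms @ 18/7 + 139.752ms (3/7)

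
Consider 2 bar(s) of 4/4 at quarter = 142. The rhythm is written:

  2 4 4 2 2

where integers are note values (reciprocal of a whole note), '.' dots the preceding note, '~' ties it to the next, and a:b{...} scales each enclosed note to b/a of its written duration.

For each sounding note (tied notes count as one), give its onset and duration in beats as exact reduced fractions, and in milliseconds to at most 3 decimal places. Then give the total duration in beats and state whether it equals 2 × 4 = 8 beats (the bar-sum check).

1) 0.0ms=0b +845.07ms=2b
2) 845.07ms=2b +422.535ms=1b
3) 1267.606ms=3b +422.535ms=1b
4) 1690.141ms=4b +845.07ms=2b
5) 2535.211ms=6b +845.07ms=2b
Σ=8b of 8 (142bpm 4/4) — PASS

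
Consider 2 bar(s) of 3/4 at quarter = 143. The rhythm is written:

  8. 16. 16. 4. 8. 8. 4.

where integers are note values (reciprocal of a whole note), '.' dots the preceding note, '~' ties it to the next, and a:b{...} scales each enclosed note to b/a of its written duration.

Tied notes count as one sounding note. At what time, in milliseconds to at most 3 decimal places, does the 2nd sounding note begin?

note 2 onset = 3/4b = 314.685ms

1. 0.0ms @ 0 + 314.685ms (3/4)
2. 314.685ms @ 3/4 + 157.343ms (3/8)
3. 472.028ms @ 9/8 + 157.343ms (3/8)
4. 629.371ms @ 3/2 + 629.371ms (3/2)
5. 1258.741ms @ 3 + 314.685ms (3/4)
6. 1573.427ms @ 15/4 + 314.685ms (3/4)
7. 1888.112ms @ 9/2 + 629.371ms (3/2)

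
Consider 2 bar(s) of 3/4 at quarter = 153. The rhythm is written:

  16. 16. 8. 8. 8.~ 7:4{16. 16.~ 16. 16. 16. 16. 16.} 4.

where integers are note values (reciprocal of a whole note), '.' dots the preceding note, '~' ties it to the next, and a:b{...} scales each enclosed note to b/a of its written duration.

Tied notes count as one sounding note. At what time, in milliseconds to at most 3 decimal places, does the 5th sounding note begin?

1. 0.0ms @ 0 + 147.059ms (3/8)
2. 147.059ms @ 3/8 + 147.059ms (3/8)
3. 294.118ms @ 3/4 + 294.118ms (3/4)
4. 588.235ms @ 3/2 + 294.118ms (3/4)
5. 882.353ms @ 9/4 + 378.151ms (27/28)
6. 1260.504ms @ 45/14 + 168.067ms (3/7)
7. 1428.571ms @ 51/14 + 84.034ms (3/14)
8. 1512.605ms @ 27/7 + 84.034ms (3/14)
9. 1596.639ms @ 57/14 + 84.034ms (3/14)
10. 1680.672ms @ 30/7 + 84.034ms (3/14)
11. 1764.706ms @ 9/2 + 588.235ms (3/2)

note 5 onset = 9/4b = 882.353ms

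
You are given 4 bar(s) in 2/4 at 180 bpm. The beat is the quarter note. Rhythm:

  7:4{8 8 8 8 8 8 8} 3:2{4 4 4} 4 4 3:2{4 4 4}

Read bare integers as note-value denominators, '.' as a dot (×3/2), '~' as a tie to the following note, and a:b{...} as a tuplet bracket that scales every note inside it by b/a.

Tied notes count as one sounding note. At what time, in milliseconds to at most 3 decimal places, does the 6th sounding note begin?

1. 0.0ms @ 0 + 95.238ms (2/7)
2. 95.238ms @ 2/7 + 95.238ms (2/7)
3. 190.476ms @ 4/7 + 95.238ms (2/7)
4. 285.714ms @ 6/7 + 95.238ms (2/7)
5. 380.952ms @ 8/7 + 95.238ms (2/7)
6. 476.19ms @ 10/7 + 95.238ms (2/7)
7. 571.429ms @ 12/7 + 95.238ms (2/7)
8. 666.667ms @ 2 + 222.222ms (2/3)
9. 888.889ms @ 8/3 + 222.222ms (2/3)
10. 1111.111ms @ 10/3 + 222.222ms (2/3)
11. 1333.333ms @ 4 + 333.333ms (1)
12. 1666.667ms @ 5 + 333.333ms (1)
13. 2000.0ms @ 6 + 222.222ms (2/3)
14. 2222.222ms @ 20/3 + 222.222ms (2/3)
15. 2444.444ms @ 22/3 + 222.222ms (2/3)

note 6 onset = 10/7b = 476.19ms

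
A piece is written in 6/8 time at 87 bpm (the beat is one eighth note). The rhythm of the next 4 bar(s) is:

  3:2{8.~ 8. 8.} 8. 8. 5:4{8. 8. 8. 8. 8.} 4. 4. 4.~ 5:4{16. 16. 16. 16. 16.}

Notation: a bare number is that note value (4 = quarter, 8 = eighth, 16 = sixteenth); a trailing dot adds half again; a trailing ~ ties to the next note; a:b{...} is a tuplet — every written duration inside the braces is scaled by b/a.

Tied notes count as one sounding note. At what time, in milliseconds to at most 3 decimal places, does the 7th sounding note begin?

1. 0.0ms @ 0 + 1379.31ms (2)
2. 1379.31ms @ 2 + 689.655ms (1)
3. 2068.966ms @ 3 + 1034.483ms (3/2)
4. 3103.448ms @ 9/2 + 1034.483ms (3/2)
5. 4137.931ms @ 6 + 827.586ms (6/5)
6. 4965.517ms @ 36/5 + 827.586ms (6/5)
7. 5793.103ms @ 42/5 + 827.586ms (6/5)
8. 6620.69ms @ 48/5 + 827.586ms (6/5)
9. 7448.276ms @ 54/5 + 827.586ms (6/5)
10. 8275.862ms @ 12 + 2068.966ms (3)
11. 10344.828ms @ 15 + 2068.966ms (3)
12. 12413.793ms @ 18 + 2482.759ms (18/5)
13. 14896.552ms @ 108/5 + 413.793ms (3/5)
14. 15310.345ms @ 111/5 + 413.793ms (3/5)
15. 15724.138ms @ 114/5 + 413.793ms (3/5)
16. 16137.931ms @ 117/5 + 413.793ms (3/5)

note 7 onset = 42/5b = 5793.103ms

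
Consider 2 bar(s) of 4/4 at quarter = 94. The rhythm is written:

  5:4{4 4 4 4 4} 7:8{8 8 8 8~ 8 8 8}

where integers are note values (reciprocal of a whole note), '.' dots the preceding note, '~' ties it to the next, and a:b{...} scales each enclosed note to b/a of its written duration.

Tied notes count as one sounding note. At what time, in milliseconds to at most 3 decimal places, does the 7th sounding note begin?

note 7 onset = 32/7b = 2917.933ms

1. 0.0ms @ 0 + 510.638ms (4/5)
2. 510.638ms @ 4/5 + 510.638ms (4/5)
3. 1021.277ms @ 8/5 + 510.638ms (4/5)
4. 1531.915ms @ 12/5 + 510.638ms (4/5)
5. 2042.553ms @ 16/5 + 510.638ms (4/5)
6. 2553.191ms @ 4 + 364.742ms (4/7)
7. 2917.933ms @ 32/7 + 364.742ms (4/7)
8. 3282.675ms @ 36/7 + 364.742ms (4/7)
9. 3647.416ms @ 40/7 + 729.483ms (8/7)
10. 4376.9ms @ 48/7 + 364.742ms (4/7)
11. 4741.641ms @ 52/7 + 364.742ms (4/7)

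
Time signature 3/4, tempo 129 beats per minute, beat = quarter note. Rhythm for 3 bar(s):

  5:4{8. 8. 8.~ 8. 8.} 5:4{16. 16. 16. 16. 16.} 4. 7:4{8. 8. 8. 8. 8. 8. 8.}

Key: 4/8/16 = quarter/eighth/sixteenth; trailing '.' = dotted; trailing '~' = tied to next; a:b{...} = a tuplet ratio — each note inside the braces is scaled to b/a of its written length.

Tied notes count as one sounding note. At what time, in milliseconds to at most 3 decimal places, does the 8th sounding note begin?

1. 0.0ms @ 0 + 279.07ms (3/5)
2. 279.07ms @ 3/5 + 279.07ms (3/5)
3. 558.14ms @ 6/5 + 558.14ms (6/5)
4. 1116.279ms @ 12/5 + 279.07ms (3/5)
5. 1395.349ms @ 3 + 139.535ms (3/10)
6. 1534.884ms @ 33/10 + 139.535ms (3/10)
7. 1674.419ms @ 18/5 + 139.535ms (3/10)
8. 1813.953ms @ 39/10 + 139.535ms (3/10)
9. 1953.488ms @ 21/5 + 139.535ms (3/10)
10. 2093.023ms @ 9/2 + 697.674ms (3/2)
11. 2790.698ms @ 6 + 199.336ms (3/7)
12. 2990.033ms @ 45/7 + 199.336ms (3/7)
13. 3189.369ms @ 48/7 + 199.336ms (3/7)
14. 3388.704ms @ 51/7 + 199.336ms (3/7)
15. 3588.04ms @ 54/7 + 199.336ms (3/7)
16. 3787.375ms @ 57/7 + 199.336ms (3/7)
17. 3986.711ms @ 60/7 + 199.336ms (3/7)

note 8 onset = 39/10b = 1813.953ms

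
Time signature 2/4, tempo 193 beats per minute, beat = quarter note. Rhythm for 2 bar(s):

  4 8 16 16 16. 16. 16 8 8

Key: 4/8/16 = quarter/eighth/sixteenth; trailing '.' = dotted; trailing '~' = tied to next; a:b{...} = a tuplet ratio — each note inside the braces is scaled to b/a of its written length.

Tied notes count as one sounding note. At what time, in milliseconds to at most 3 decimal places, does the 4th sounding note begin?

1. 0.0ms @ 0 + 310.881ms (1)
2. 310.881ms @ 1 + 155.44ms (1/2)
3. 466.321ms @ 3/2 + 77.72ms (1/4)
4. 544.041ms @ 7/4 + 77.72ms (1/4)
5. 621.762ms @ 2 + 116.58ms (3/8)
6. 738.342ms @ 19/8 + 116.58ms (3/8)
7. 854.922ms @ 11/4 + 77.72ms (1/4)
8. 932.642ms @ 3 + 155.44ms (1/2)
9. 1088.083ms @ 7/2 + 155.44ms (1/2)

note 4 onset = 7/4b = 544.041ms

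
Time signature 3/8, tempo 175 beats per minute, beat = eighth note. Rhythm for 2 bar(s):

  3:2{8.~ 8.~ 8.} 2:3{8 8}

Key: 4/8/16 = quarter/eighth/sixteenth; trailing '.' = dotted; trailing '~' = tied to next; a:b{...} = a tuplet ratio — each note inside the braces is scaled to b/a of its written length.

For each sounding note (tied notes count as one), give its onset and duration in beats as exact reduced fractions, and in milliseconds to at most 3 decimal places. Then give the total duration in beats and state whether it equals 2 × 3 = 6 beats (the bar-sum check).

1) 0.0ms=0b +1028.571ms=3b
2) 1028.571ms=3b +514.286ms=3/2b
3) 1542.857ms=9/2b +514.286ms=3/2b
Σ=6b of 6 (175bpm 3/8) — PASS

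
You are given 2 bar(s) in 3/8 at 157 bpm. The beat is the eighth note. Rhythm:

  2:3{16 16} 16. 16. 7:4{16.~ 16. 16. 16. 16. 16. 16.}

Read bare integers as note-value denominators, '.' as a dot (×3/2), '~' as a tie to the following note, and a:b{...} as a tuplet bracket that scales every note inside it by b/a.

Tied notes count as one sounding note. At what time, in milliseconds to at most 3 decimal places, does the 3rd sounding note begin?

1. 0.0ms @ 0 + 286.624ms (3/4)
2. 286.624ms @ 3/4 + 286.624ms (3/4)
3. 573.248ms @ 3/2 + 286.624ms (3/4)
4. 859.873ms @ 9/4 + 286.624ms (3/4)
5. 1146.497ms @ 3 + 327.571ms (6/7)
6. 1474.067ms @ 27/7 + 163.785ms (3/7)
7. 1637.853ms @ 30/7 + 163.785ms (3/7)
8. 1801.638ms @ 33/7 + 163.785ms (3/7)
9. 1965.423ms @ 36/7 + 163.785ms (3/7)
10. 2129.208ms @ 39/7 + 163.785ms (3/7)

note 3 onset = 3/2b = 573.248ms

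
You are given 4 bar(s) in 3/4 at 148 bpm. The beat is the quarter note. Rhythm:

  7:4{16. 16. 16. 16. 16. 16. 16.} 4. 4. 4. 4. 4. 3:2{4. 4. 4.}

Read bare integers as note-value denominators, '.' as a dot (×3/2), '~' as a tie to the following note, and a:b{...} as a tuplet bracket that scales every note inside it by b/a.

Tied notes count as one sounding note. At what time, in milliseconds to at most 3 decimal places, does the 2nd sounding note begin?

1. 0.0ms @ 0 + 86.873ms (3/14)
2. 86.873ms @ 3/14 + 86.873ms (3/14)
3. 173.745ms @ 3/7 + 86.873ms (3/14)
4. 260.618ms @ 9/14 + 86.873ms (3/14)
5. 347.49ms @ 6/7 + 86.873ms (3/14)
6. 434.363ms @ 15/14 + 86.873ms (3/14)
7. 521.236ms @ 9/7 + 86.873ms (3/14)
8. 608.108ms @ 3/2 + 608.108ms (3/2)
9. 1216.216ms @ 3 + 608.108ms (3/2)
10. 1824.324ms @ 9/2 + 608.108ms (3/2)
11. 2432.432ms @ 6 + 608.108ms (3/2)
12. 3040.541ms @ 15/2 + 608.108ms (3/2)
13. 3648.649ms @ 9 + 405.405ms (1)
14. 4054.054ms @ 10 + 405.405ms (1)
15. 4459.459ms @ 11 + 405.405ms (1)

note 2 onset = 3/14b = 86.873ms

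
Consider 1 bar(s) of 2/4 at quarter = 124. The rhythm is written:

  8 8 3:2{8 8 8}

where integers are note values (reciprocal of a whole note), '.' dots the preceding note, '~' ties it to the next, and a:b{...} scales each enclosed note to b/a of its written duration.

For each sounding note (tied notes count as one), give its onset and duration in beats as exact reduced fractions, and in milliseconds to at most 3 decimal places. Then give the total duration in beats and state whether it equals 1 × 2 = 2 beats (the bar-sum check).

1) 0.0ms=0b +241.935ms=1/2b
2) 241.935ms=1/2b +241.935ms=1/2b
3) 483.871ms=1b +161.29ms=1/3b
4) 645.161ms=4/3b +161.29ms=1/3b
5) 806.452ms=5/3b +161.29ms=1/3b
Σ=2b of 2 (124bpm 2/4) — PASS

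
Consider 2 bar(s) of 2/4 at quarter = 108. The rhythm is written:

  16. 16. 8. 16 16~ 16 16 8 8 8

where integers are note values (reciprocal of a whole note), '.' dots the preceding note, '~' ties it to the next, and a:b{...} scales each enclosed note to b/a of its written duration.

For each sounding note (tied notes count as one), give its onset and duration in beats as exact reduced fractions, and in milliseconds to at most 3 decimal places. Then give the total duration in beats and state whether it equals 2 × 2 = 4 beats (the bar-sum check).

1) 0.0ms=0b +208.333ms=3/8b
2) 208.333ms=3/8b +208.333ms=3/8b
3) 416.667ms=3/4b +416.667ms=3/4b
4) 833.333ms=3/2b +138.889ms=1/4b
5) 972.222ms=7/4b +277.778ms=1/2b
6) 1250.0ms=9/4b +138.889ms=1/4b
7) 1388.889ms=5/2b +277.778ms=1/2b
8) 1666.667ms=3b +277.778ms=1/2b
9) 1944.444ms=7/2b +277.778ms=1/2b
Σ=4b of 4 (108bpm 2/4) — PASS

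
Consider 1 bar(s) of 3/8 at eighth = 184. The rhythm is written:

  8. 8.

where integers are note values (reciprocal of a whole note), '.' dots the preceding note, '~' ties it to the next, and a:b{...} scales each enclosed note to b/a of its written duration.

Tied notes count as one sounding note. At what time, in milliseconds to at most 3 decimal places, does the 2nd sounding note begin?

note 2 onset = 3/2b = 489.13ms

1. 0.0ms @ 0 + 489.13ms (3/2)
2. 489.13ms @ 3/2 + 489.13ms (3/2)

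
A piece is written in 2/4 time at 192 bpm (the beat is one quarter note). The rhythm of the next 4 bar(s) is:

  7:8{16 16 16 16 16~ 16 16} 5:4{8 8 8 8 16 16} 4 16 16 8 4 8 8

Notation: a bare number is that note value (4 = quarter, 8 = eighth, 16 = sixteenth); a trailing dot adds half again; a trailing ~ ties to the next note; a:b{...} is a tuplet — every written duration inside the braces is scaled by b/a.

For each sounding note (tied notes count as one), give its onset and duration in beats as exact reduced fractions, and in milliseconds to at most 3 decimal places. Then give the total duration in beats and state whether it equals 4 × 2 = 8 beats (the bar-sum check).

1) 0.0ms=0b +89.286ms=2/7b
2) 89.286ms=2/7b +89.286ms=2/7b
3) 178.571ms=4/7b +89.286ms=2/7b
4) 267.857ms=6/7b +89.286ms=2/7b
5) 357.143ms=8/7b +178.571ms=4/7b
6) 535.714ms=12/7b +89.286ms=2/7b
7) 625.0ms=2b +125.0ms=2/5b
8) 750.0ms=12/5b +125.0ms=2/5b
9) 875.0ms=14/5b +125.0ms=2/5b
10) 1000.0ms=16/5b +125.0ms=2/5b
11) 1125.0ms=18/5b +62.5ms=1/5b
12) 1187.5ms=19/5b +62.5ms=1/5b
13) 1250.0ms=4b +312.5ms=1b
14) 1562.5ms=5b +78.125ms=1/4b
15) 1640.625ms=21/4b +78.125ms=1/4b
16) 1718.75ms=11/2b +156.25ms=1/2b
17) 1875.0ms=6b +312.5ms=1b
18) 2187.5ms=7b +156.25ms=1/2b
19) 2343.75ms=15/2b +156.25ms=1/2b
Σ=8b of 8 (192bpm 2/4) — PASS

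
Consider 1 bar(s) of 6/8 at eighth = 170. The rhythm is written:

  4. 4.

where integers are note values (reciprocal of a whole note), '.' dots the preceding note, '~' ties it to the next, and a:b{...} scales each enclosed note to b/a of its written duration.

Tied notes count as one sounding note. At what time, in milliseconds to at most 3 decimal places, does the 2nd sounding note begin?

1. 0.0ms @ 0 + 1058.824ms (3)
2. 1058.824ms @ 3 + 1058.824ms (3)

note 2 onset = 3b = 1058.824ms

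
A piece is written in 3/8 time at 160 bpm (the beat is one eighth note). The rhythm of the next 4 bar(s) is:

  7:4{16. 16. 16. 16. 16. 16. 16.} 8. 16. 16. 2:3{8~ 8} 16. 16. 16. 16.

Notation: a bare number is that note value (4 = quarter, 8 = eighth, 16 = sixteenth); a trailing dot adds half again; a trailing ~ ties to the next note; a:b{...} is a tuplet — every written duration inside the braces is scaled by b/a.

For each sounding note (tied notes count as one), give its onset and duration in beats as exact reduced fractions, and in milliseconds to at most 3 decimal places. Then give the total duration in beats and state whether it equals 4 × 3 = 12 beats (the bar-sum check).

1) 0.0ms=0b +160.714ms=3/7b
2) 160.714ms=3/7b +160.714ms=3/7b
3) 321.429ms=6/7b +160.714ms=3/7b
4) 482.143ms=9/7b +160.714ms=3/7b
5) 642.857ms=12/7b +160.714ms=3/7b
6) 803.571ms=15/7b +160.714ms=3/7b
7) 964.286ms=18/7b +160.714ms=3/7b
8) 1125.0ms=3b +562.5ms=3/2b
9) 1687.5ms=9/2b +281.25ms=3/4b
10) 1968.75ms=21/4b +281.25ms=3/4b
11) 2250.0ms=6b +1125.0ms=3b
12) 3375.0ms=9b +281.25ms=3/4b
13) 3656.25ms=39/4b +281.25ms=3/4b
14) 3937.5ms=21/2b +281.25ms=3/4b
15) 4218.75ms=45/4b +281.25ms=3/4b
Σ=12b of 12 (160bpm 3/8) — PASS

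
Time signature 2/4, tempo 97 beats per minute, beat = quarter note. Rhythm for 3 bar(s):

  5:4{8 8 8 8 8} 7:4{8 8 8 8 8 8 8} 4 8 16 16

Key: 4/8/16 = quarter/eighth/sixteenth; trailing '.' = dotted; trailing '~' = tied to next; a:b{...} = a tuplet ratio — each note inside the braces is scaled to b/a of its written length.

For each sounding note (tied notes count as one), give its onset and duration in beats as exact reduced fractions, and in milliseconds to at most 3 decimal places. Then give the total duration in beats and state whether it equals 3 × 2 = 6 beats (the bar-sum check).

1) 0.0ms=0b +247.423ms=2/5b
2) 247.423ms=2/5b +247.423ms=2/5b
3) 494.845ms=4/5b +247.423ms=2/5b
4) 742.268ms=6/5b +247.423ms=2/5b
5) 989.691ms=8/5b +247.423ms=2/5b
6) 1237.113ms=2b +176.73ms=2/7b
7) 1413.844ms=16/7b +176.73ms=2/7b
8) 1590.574ms=18/7b +176.73ms=2/7b
9) 1767.305ms=20/7b +176.73ms=2/7b
10) 1944.035ms=22/7b +176.73ms=2/7b
11) 2120.766ms=24/7b +176.73ms=2/7b
12) 2297.496ms=26/7b +176.73ms=2/7b
13) 2474.227ms=4b +618.557ms=1b
14) 3092.784ms=5b +309.278ms=1/2b
15) 3402.062ms=11/2b +154.639ms=1/4b
16) 3556.701ms=23/4b +154.639ms=1/4b
Σ=6b of 6 (97bpm 2/4) — PASS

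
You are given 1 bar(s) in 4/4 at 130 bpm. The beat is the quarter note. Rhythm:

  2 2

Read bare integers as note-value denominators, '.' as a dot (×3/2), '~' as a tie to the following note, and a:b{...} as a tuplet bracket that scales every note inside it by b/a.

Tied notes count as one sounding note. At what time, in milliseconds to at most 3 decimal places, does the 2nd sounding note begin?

note 2 onset = 2b = 923.077ms

1. 0.0ms @ 0 + 923.077ms (2)
2. 923.077ms @ 2 + 923.077ms (2)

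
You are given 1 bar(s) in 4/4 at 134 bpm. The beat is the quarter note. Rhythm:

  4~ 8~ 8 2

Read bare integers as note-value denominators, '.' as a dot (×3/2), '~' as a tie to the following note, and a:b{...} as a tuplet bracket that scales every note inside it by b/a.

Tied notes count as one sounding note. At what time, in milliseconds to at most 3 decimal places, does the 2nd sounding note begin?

1. 0.0ms @ 0 + 895.522ms (2)
2. 895.522ms @ 2 + 895.522ms (2)

note 2 onset = 2b = 895.522ms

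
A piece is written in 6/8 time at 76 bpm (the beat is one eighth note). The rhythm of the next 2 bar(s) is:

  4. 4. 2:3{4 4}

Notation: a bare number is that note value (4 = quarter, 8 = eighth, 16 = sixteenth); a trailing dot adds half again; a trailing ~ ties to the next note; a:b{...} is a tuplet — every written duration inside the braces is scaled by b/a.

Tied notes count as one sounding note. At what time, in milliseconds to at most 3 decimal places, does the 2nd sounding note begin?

1. 0.0ms @ 0 + 2368.421ms (3)
2. 2368.421ms @ 3 + 2368.421ms (3)
3. 4736.842ms @ 6 + 2368.421ms (3)
4. 7105.263ms @ 9 + 2368.421ms (3)

note 2 onset = 3b = 2368.421ms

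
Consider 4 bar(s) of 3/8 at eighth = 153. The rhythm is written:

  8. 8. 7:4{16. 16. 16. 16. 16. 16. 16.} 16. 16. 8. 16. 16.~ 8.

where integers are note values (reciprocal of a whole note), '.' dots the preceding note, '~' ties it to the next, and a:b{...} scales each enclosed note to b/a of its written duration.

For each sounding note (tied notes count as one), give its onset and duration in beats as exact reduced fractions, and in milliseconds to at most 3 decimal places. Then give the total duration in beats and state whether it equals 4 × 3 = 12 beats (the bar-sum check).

1) 0.0ms=0b +588.235ms=3/2b
2) 588.235ms=3/2b +588.235ms=3/2b
3) 1176.471ms=3b +168.067ms=3/7b
4) 1344.538ms=24/7b +168.067ms=3/7b
5) 1512.605ms=27/7b +168.067ms=3/7b
6) 1680.672ms=30/7b +168.067ms=3/7b
7) 1848.739ms=33/7b +168.067ms=3/7b
8) 2016.807ms=36/7b +168.067ms=3/7b
9) 2184.874ms=39/7b +168.067ms=3/7b
10) 2352.941ms=6b +294.118ms=3/4b
11) 2647.059ms=27/4b +294.118ms=3/4b
12) 2941.176ms=15/2b +588.235ms=3/2b
13) 3529.412ms=9b +294.118ms=3/4b
14) 3823.529ms=39/4b +882.353ms=9/4b
Σ=12b of 12 (153bpm 3/8) — PASS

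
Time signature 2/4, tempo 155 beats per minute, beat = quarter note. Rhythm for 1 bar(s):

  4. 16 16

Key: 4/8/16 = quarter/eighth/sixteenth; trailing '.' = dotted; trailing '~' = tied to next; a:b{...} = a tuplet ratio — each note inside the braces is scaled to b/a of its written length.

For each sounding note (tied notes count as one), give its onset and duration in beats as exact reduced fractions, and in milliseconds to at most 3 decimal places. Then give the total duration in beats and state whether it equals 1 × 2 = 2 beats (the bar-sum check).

1) 0.0ms=0b +580.645ms=3/2b
2) 580.645ms=3/2b +96.774ms=1/4b
3) 677.419ms=7/4b +96.774ms=1/4b
Σ=2b of 2 (155bpm 2/4) — PASS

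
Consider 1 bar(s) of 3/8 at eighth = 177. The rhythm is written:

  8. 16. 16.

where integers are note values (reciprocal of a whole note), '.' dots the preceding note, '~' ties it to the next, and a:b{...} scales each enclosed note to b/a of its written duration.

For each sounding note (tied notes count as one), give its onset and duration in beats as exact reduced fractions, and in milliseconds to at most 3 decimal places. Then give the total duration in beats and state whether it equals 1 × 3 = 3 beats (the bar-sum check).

1) 0.0ms=0b +508.475ms=3/2b
2) 508.475ms=3/2b +254.237ms=3/4b
3) 762.712ms=9/4b +254.237ms=3/4b
Σ=3b of 3 (177bpm 3/8) — PASS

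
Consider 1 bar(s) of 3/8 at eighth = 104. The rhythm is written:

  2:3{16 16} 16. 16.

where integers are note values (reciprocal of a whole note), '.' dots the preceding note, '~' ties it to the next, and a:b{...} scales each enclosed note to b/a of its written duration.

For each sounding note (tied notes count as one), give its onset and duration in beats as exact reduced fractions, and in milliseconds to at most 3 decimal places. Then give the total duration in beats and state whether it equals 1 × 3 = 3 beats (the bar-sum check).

1) 0.0ms=0b +432.692ms=3/4b
2) 432.692ms=3/4b +432.692ms=3/4b
3) 865.385ms=3/2b +432.692ms=3/4b
4) 1298.077ms=9/4b +432.692ms=3/4b
Σ=3b of 3 (104bpm 3/8) — PASS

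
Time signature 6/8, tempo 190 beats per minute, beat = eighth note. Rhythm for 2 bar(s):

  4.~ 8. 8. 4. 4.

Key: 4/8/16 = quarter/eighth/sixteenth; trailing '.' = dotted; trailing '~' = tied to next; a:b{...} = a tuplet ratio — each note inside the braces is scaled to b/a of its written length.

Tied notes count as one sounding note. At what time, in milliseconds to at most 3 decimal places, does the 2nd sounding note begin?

1. 0.0ms @ 0 + 1421.053ms (9/2)
2. 1421.053ms @ 9/2 + 473.684ms (3/2)
3. 1894.737ms @ 6 + 947.368ms (3)
4. 2842.105ms @ 9 + 947.368ms (3)

note 2 onset = 9/2b = 1421.053ms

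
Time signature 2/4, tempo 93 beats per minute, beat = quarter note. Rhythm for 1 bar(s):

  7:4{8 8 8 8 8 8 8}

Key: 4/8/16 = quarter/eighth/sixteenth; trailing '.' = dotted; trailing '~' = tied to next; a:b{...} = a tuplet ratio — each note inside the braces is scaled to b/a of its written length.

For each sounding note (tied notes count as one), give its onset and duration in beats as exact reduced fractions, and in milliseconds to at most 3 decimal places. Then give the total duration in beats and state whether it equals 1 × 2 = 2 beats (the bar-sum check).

1) 0.0ms=0b +184.332ms=2/7b
2) 184.332ms=2/7b +184.332ms=2/7b
3) 368.664ms=4/7b +184.332ms=2/7b
4) 552.995ms=6/7b +184.332ms=2/7b
5) 737.327ms=8/7b +184.332ms=2/7b
6) 921.659ms=10/7b +184.332ms=2/7b
7) 1105.991ms=12/7b +184.332ms=2/7b
Σ=2b of 2 (93bpm 2/4) — PASS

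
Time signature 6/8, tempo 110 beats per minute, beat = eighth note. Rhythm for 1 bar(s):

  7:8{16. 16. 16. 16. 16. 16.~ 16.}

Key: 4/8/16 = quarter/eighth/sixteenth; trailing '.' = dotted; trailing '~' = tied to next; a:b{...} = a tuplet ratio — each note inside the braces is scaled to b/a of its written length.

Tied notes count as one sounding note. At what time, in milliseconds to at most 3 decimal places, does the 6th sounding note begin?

note 6 onset = 30/7b = 2337.662ms

1. 0.0ms @ 0 + 467.532ms (6/7)
2. 467.532ms @ 6/7 + 467.532ms (6/7)
3. 935.065ms @ 12/7 + 467.532ms (6/7)
4. 1402.597ms @ 18/7 + 467.532ms (6/7)
5. 1870.13ms @ 24/7 + 467.532ms (6/7)
6. 2337.662ms @ 30/7 + 935.065ms (12/7)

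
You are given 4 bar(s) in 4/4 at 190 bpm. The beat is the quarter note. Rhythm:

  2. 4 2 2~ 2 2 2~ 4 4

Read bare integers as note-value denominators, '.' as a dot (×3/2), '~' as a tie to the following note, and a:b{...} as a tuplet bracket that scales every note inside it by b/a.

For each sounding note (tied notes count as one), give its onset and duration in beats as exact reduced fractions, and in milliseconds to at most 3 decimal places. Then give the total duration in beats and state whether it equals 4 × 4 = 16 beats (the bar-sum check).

1) 0.0ms=0b +947.368ms=3b
2) 947.368ms=3b +315.789ms=1b
3) 1263.158ms=4b +631.579ms=2b
4) 1894.737ms=6b +1263.158ms=4b
5) 3157.895ms=10b +631.579ms=2b
6) 3789.474ms=12b +947.368ms=3b
7) 4736.842ms=15b +315.789ms=1b
Σ=16b of 16 (190bpm 4/4) — PASS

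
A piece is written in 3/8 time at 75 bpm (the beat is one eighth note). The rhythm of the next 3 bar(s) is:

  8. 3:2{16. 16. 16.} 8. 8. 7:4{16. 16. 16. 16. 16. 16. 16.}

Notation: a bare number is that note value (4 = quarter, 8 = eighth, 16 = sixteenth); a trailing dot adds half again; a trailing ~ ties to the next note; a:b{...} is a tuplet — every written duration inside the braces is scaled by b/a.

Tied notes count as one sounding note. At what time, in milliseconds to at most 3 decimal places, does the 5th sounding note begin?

1. 0.0ms @ 0 + 1200.0ms (3/2)
2. 1200.0ms @ 3/2 + 400.0ms (1/2)
3. 1600.0ms @ 2 + 400.0ms (1/2)
4. 2000.0ms @ 5/2 + 400.0ms (1/2)
5. 2400.0ms @ 3 + 1200.0ms (3/2)
6. 3600.0ms @ 9/2 + 1200.0ms (3/2)
7. 4800.0ms @ 6 + 342.857ms (3/7)
8. 5142.857ms @ 45/7 + 342.857ms (3/7)
9. 5485.714ms @ 48/7 + 342.857ms (3/7)
10. 5828.571ms @ 51/7 + 342.857ms (3/7)
11. 6171.429ms @ 54/7 + 342.857ms (3/7)
12. 6514.286ms @ 57/7 + 342.857ms (3/7)
13. 6857.143ms @ 60/7 + 342.857ms (3/7)

note 5 onset = 3b = 2400.0ms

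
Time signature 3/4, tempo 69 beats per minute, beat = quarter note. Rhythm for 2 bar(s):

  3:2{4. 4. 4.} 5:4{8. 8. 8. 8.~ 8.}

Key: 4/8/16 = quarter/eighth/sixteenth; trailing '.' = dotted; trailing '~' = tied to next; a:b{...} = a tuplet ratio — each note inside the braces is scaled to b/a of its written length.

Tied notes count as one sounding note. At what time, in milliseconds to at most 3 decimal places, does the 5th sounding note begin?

1. 0.0ms @ 0 + 869.565ms (1)
2. 869.565ms @ 1 + 869.565ms (1)
3. 1739.13ms @ 2 + 869.565ms (1)
4. 2608.696ms @ 3 + 521.739ms (3/5)
5. 3130.435ms @ 18/5 + 521.739ms (3/5)
6. 3652.174ms @ 21/5 + 521.739ms (3/5)
7. 4173.913ms @ 24/5 + 1043.478ms (6/5)

note 5 onset = 18/5b = 3130.435ms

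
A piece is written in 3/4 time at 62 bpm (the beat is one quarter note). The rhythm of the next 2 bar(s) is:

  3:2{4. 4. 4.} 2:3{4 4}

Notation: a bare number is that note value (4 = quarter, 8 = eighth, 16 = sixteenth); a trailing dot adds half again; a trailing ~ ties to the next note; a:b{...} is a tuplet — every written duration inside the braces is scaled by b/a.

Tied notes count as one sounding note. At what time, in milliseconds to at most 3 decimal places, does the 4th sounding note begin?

note 4 onset = 3b = 2903.226ms

1. 0.0ms @ 0 + 967.742ms (1)
2. 967.742ms @ 1 + 967.742ms (1)
3. 1935.484ms @ 2 + 967.742ms (1)
4. 2903.226ms @ 3 + 1451.613ms (3/2)
5. 4354.839ms @ 9/2 + 1451.613ms (3/2)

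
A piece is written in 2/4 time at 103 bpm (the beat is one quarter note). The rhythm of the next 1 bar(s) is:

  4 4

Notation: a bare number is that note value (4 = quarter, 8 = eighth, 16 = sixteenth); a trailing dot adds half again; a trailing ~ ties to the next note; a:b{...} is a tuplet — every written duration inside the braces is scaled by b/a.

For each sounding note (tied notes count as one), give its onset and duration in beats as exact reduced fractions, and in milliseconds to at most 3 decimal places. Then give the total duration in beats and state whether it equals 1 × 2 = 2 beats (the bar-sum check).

1) 0.0ms=0b +582.524ms=1b
2) 582.524ms=1b +582.524ms=1b
Σ=2b of 2 (103bpm 2/4) — PASS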